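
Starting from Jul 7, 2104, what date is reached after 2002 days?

December 30, 2109

+365 (one year) → Jul 7, 2105 (1637 left).
+365 (one year) → Jul 7, 2106 (1272 left).
+365 (one year) → Jul 7, 2107 (907 left).
+366 (one year; includes Feb 29, 2108) → Jul 7, 2108 (541 left).
+365 (one year) → Jul 7, 2109 (176 left).
Jul has 31 days: +25 → Aug 1, 2109 (151 left).
Aug has 31 days: +31 → Sep 1, 2109 (120 left).
Sep has 30 days: +30 → Oct 1, 2109 (90 left).
Oct has 31 days: +31 → Nov 1, 2109 (59 left).
Nov has 30 days: +30 → Dec 1, 2109 (29 left).
+29 → Dec 30, 2109.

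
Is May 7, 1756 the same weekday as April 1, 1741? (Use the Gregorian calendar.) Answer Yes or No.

No

From Apr 1, 1741 to May 7, 1756 is 5515 days.
5515 mod 7 = 6, so they are different weekdays.
(Apr 1, 1741 is a Saturday; May 7, 1756 is a Friday.)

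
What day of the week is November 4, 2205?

January 1, 2205 is a Tuesday.
Jan 1, 2205 → Feb 1, 2205: 31 days (January has 31).
Feb 1, 2205 → Mar 1, 2205: 28 days (February has 28).
Mar 1, 2205 → Apr 1, 2205: 31 days (March has 31).
Apr 1, 2205 → May 1, 2205: 30 days (April has 30).
May 1, 2205 → Jun 1, 2205: 31 days (May has 31).
Jun 1, 2205 → Jul 1, 2205: 30 days (June has 30).
Jul 1, 2205 → Aug 1, 2205: 31 days (July has 31).
Aug 1, 2205 → Sep 1, 2205: 31 days (August has 31).
Sep 1, 2205 → Oct 1, 2205: 30 days (September has 30).
Oct 1, 2205 → Nov 1, 2205: 31 days (October has 31).
Nov 1, 2205 → Nov 4, 2205: 3 days.
Total: 307 days.
307 mod 7 = 6, so Tuesday + 6 = Monday.

Monday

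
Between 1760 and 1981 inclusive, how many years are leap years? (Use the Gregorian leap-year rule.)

Multiples of 4 in [1760,1981]: 56.
Of those, multiples of 100: 2 (not leap unless ÷400).
Multiples of 400: 0.
Leap years = 56 − 2 + 0 = 54.

54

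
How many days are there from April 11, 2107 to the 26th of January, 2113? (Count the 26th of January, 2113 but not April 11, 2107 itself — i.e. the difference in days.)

2117

Apr 11, 2107 → Apr 11, 2108: 366 days (Feb 29, 2108 is in that span).
Apr 11, 2108 → Apr 11, 2109: 365 days.
Apr 11, 2109 → Apr 11, 2110: 365 days.
Apr 11, 2110 → Apr 11, 2111: 365 days.
Apr 11, 2111 → Apr 11, 2112: 366 days (Feb 29, 2112 is in that span).
Apr 11, 2112 → May 11, 2112: 30 days (April has 30).
May 11, 2112 → Jun 11, 2112: 31 days (May has 31).
Jun 11, 2112 → Jul 11, 2112: 30 days (June has 30).
Jul 11, 2112 → Aug 11, 2112: 31 days (July has 31).
Aug 11, 2112 → Sep 11, 2112: 31 days (August has 31).
Sep 11, 2112 → Oct 11, 2112: 30 days (September has 30).
Oct 11, 2112 → Nov 11, 2112: 31 days (October has 31).
Nov 11, 2112 → Dec 11, 2112: 30 days (November has 30).
Dec 11, 2112 → Jan 11, 2113: 31 days (December has 31).
Jan 11, 2113 → Jan 26, 2113: 15 days.
Total: 2117 days.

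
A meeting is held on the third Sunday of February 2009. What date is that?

February 1, 2009 is a Sunday.
The first Sunday is therefore February 1 (same day).
The third Sunday is 1 + 2×7 = February 15.

February 15, 2009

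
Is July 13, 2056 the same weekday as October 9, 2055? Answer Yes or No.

No

From Oct 9, 2055 to Jul 13, 2056 is 278 days.
278 mod 7 = 5, so they are different weekdays.
(Oct 9, 2055 is a Saturday; Jul 13, 2056 is a Thursday.)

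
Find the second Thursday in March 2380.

March 13, 2380

March 1, 2380 is a Saturday.
The first Thursday is therefore March 6 (5 days later).
The second Thursday is 6 + 1×7 = March 13.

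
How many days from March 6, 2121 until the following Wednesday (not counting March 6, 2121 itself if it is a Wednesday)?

Mar 6, 2121 is a Thursday.
From Thursday to the next Wednesday is 6 days.

6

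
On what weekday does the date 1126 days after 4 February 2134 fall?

Feb 4, 2134 is a Thursday.
1126 mod 7 = 6, so 1126 days after a Thursday is Thursday + 6 = Wednesday.

Wednesday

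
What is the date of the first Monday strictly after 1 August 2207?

Aug 1, 2207 is a Saturday.
From Saturday to the next Monday is 2 days.
Aug 1, 2207 + 2 = Aug 3, 2207.

August 3, 2207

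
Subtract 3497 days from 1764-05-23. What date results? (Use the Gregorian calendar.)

October 26, 1754

−366 (one year; includes Feb 29, 1764) → May 23, 1763 (3131 left).
−365 (one year) → May 23, 1762 (2766 left).
−365 (one year) → May 23, 1761 (2401 left).
−365 (one year) → May 23, 1760 (2036 left).
−366 (one year; includes Feb 29, 1760) → May 23, 1759 (1670 left).
−365 (one year) → May 23, 1758 (1305 left).
−365 (one year) → May 23, 1757 (940 left).
−365 (one year) → May 23, 1756 (575 left).
−366 (one year; includes Feb 29, 1756) → May 23, 1755 (209 left).
−23 → Apr 30, 1755 (end of Apr, 30 days; 186 left).
−30 → Mar 31, 1755 (end of Mar, 31 days; 156 left).
−31 → Feb 28, 1755 (end of Feb, 28 days; 125 left).
−28 → Jan 31, 1755 (end of Jan, 31 days; 97 left).
−31 → Dec 31, 1754 (end of Dec, 31 days; 66 left).
−31 → Nov 30, 1754 (end of Nov, 30 days; 35 left).
−30 → Oct 31, 1754 (end of Oct, 31 days; 5 left).
−5 → Oct 26, 1754.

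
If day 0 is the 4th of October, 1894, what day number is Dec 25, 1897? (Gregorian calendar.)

1178

Oct 4, 1894 → Oct 4, 1895: 365 days.
Oct 4, 1895 → Oct 4, 1896: 366 days (Feb 29, 1896 is in that span).
Oct 4, 1896 → Oct 4, 1897: 365 days.
Oct 4, 1897 → Nov 4, 1897: 31 days (October has 31).
Nov 4, 1897 → Dec 4, 1897: 30 days (November has 30).
Dec 4, 1897 → Dec 25, 1897: 21 days.
Total: 1178 days.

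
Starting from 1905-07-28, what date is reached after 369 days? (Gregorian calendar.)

Jul has 31 days: +4 → Aug 1, 1905 (365 left).
Aug has 31 days: +31 → Sep 1, 1905 (334 left).
Sep has 30 days: +30 → Oct 1, 1905 (304 left).
Oct has 31 days: +31 → Nov 1, 1905 (273 left).
Nov has 30 days: +30 → Dec 1, 1905 (243 left).
Dec has 31 days: +31 → Jan 1, 1906 (212 left).
Jan has 31 days: +31 → Feb 1, 1906 (181 left).
Feb has 28 days: +28 → Mar 1, 1906 (153 left).
Mar has 31 days: +31 → Apr 1, 1906 (122 left).
Apr has 30 days: +30 → May 1, 1906 (92 left).
May has 31 days: +31 → Jun 1, 1906 (61 left).
Jun has 30 days: +30 → Jul 1, 1906 (31 left).
Jul has 31 days: +31 → Aug 1, 1906 (0 left).

August 1, 1906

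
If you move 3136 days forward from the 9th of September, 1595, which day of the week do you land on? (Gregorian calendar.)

Saturday

First find the weekday of Sep 9, 1595. Doomsday rule: the anchor day for the 1500s is Wednesday. For year 95: 95÷12 = 7 r 11, and 11÷4 = 2, so 7+11+2 = 20.
Wednesday + 20 ≡ Tuesday — that's 1595's doomsday.
In September the doomsday date is Sep 5.
Sep 9 is 4 days after Sep 5; 4 mod 7 = 4, so Tuesday + 4 = Saturday.
3136 mod 7 = 0, so 3136 days after a Saturday is Saturday + 0 = Saturday.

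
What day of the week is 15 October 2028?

Sunday

Doomsday rule: the anchor day for the 2000s is Tuesday. For year 28: 28÷12 = 2 r 4, and 4÷4 = 1, so 2+4+1 = 7.
Tuesday + 7 ≡ Tuesday — that's 2028's doomsday.
In October the doomsday date is Oct 10.
Oct 15 is 5 days after Oct 10; 5 mod 7 = 5, so Tuesday + 5 = Sunday.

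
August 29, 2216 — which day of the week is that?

Thursday

Doomsday rule: the anchor day for the 2200s is Friday. For year 16: 16÷12 = 1 r 4, and 4÷4 = 1, so 1+4+1 = 6.
Friday + 6 ≡ Thursday — that's 2216's doomsday.
In August the doomsday date is Aug 8.
Aug 29 is 21 days after Aug 8; 21 mod 7 = 0, so Thursday + 0 = Thursday.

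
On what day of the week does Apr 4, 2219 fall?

Doomsday rule: the anchor day for the 2200s is Friday. For year 19: 19÷12 = 1 r 7, and 7÷4 = 1, so 1+7+1 = 9.
Friday + 9 ≡ Sunday — that's 2219's doomsday.
In April the doomsday date is Apr 4.
Apr 4 is the doomsday itself: Sunday.

Sunday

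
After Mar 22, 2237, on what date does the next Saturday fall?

Mar 22, 2237 is a Wednesday.
From Wednesday to the next Saturday is 3 days.
Mar 22, 2237 + 3 = Mar 25, 2237.

March 25, 2237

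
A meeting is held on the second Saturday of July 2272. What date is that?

July 13, 2272

July 1, 2272 is a Monday.
The first Saturday is therefore July 6 (5 days later).
The second Saturday is 6 + 1×7 = July 13.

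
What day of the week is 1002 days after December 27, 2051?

Thursday

First find the weekday of Dec 27, 2051. Doomsday rule: the anchor day for the 2000s is Tuesday. For year 51: 51÷12 = 4 r 3, and 3÷4 = 0, so 4+3+0 = 7.
Tuesday + 7 ≡ Tuesday — that's 2051's doomsday.
In December the doomsday date is Dec 12.
Dec 27 is 15 days after Dec 12; 15 mod 7 = 1, so Tuesday + 1 = Wednesday.
1002 mod 7 = 1, so 1002 days after a Wednesday is Wednesday + 1 = Thursday.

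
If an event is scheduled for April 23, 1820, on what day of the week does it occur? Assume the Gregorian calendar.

Doomsday rule: the anchor day for the 1800s is Friday. For year 20: 20÷12 = 1 r 8, and 8÷4 = 2, so 1+8+2 = 11.
Friday + 11 ≡ Tuesday — that's 1820's doomsday.
In April the doomsday date is Apr 4.
Apr 23 is 19 days after Apr 4; 19 mod 7 = 5, so Tuesday + 5 = Sunday.

Sunday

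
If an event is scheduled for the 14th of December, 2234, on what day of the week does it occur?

Sunday

Doomsday rule: the anchor day for the 2200s is Friday. For year 34: 34÷12 = 2 r 10, and 10÷4 = 2, so 2+10+2 = 14.
Friday + 14 ≡ Friday — that's 2234's doomsday.
In December the doomsday date is Dec 12.
Dec 14 is 2 days after Dec 12; 2 mod 7 = 2, so Friday + 2 = Sunday.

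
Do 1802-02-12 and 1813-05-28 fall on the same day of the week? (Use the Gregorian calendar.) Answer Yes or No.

From Feb 12, 1802 to May 28, 1813 is 4123 days.
4123 mod 7 = 0, so they are the same weekday.
(Feb 12, 1802 is a Friday; May 28, 1813 is a Friday.)

Yes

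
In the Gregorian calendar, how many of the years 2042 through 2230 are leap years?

45

Multiples of 4 in [2042,2230]: 47.
Of those, multiples of 100: 2 (not leap unless ÷400).
Multiples of 400: 0.
Leap years = 47 − 2 + 0 = 45.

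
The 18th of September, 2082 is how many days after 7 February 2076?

Feb 7, 2076 → Feb 7, 2077: 366 days (Feb 29, 2076 is in that span).
Feb 7, 2077 → Feb 7, 2078: 365 days.
Feb 7, 2078 → Feb 7, 2079: 365 days.
Feb 7, 2079 → Feb 7, 2080: 365 days.
Feb 7, 2080 → Feb 7, 2081: 366 days (Feb 29, 2080 is in that span).
Feb 7, 2081 → Feb 7, 2082: 365 days.
Feb 7, 2082 → Mar 7, 2082: 28 days (February has 28).
Mar 7, 2082 → Apr 7, 2082: 31 days (March has 31).
Apr 7, 2082 → May 7, 2082: 30 days (April has 30).
May 7, 2082 → Jun 7, 2082: 31 days (May has 31).
Jun 7, 2082 → Jul 7, 2082: 30 days (June has 30).
Jul 7, 2082 → Aug 7, 2082: 31 days (July has 31).
Aug 7, 2082 → Sep 7, 2082: 31 days (August has 31).
Sep 7, 2082 → Sep 18, 2082: 11 days.
Total: 2415 days.

2415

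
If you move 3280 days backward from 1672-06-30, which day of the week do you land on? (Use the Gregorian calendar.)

First find the weekday of Jun 30, 1672. Doomsday rule: the anchor day for the 1600s is Tuesday. For year 72: 72÷12 = 6 r 0, and 0÷4 = 0, so 6+0+0 = 6.
Tuesday + 6 ≡ Monday — that's 1672's doomsday.
In June the doomsday date is Jun 6.
Jun 30 is 24 days after Jun 6; 24 mod 7 = 3, so Monday + 3 = Thursday.
3280 mod 7 = 4, so 3280 days before a Thursday is Thursday − 4 = Sunday.

Sunday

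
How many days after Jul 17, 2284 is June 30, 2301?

Jul 17, 2284 → Jul 17, 2285: 365 days.
Jul 17, 2285 → Jul 17, 2286: 365 days.
Jul 17, 2286 → Jul 17, 2287: 365 days.
Jul 17, 2287 → Jul 17, 2288: 366 days (Feb 29, 2288 is in that span).
Jul 17, 2288 → Jul 17, 2289: 365 days.
Jul 17, 2289 → Jul 17, 2290: 365 days.
Jul 17, 2290 → Jul 17, 2291: 365 days.
Jul 17, 2291 → Jul 17, 2292: 366 days (Feb 29, 2292 is in that span).
Jul 17, 2292 → Jul 17, 2293: 365 days.
Jul 17, 2293 → Jul 17, 2294: 365 days.
Jul 17, 2294 → Jul 17, 2295: 365 days.
Jul 17, 2295 → Jul 17, 2296: 366 days (Feb 29, 2296 is in that span).
Jul 17, 2296 → Jul 17, 2297: 365 days.
Jul 17, 2297 → Jul 17, 2298: 365 days.
Jul 17, 2298 → Jul 17, 2299: 365 days.
Jul 17, 2299 → Jul 17, 2300: 365 days.
Jul 17, 2300 → Aug 17, 2300: 31 days (July has 31).
Aug 17, 2300 → Sep 17, 2300: 31 days (August has 31).
Sep 17, 2300 → Oct 17, 2300: 30 days (September has 30).
Oct 17, 2300 → Nov 17, 2300: 31 days (October has 31).
Nov 17, 2300 → Dec 17, 2300: 30 days (November has 30).
Dec 17, 2300 → Jan 17, 2301: 31 days (December has 31).
Jan 17, 2301 → Feb 17, 2301: 31 days (January has 31).
Feb 17, 2301 → Mar 17, 2301: 28 days (February has 28).
Mar 17, 2301 → Apr 17, 2301: 31 days (March has 31).
Apr 17, 2301 → May 17, 2301: 30 days (April has 30).
May 17, 2301 → Jun 17, 2301: 31 days (May has 31).
Jun 17, 2301 → Jun 30, 2301: 13 days.
Total: 6191 days.

6191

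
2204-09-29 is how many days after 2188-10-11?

5831

Oct 11, 2188 → Oct 11, 2189: 365 days.
Oct 11, 2189 → Oct 11, 2190: 365 days.
Oct 11, 2190 → Oct 11, 2191: 365 days.
Oct 11, 2191 → Oct 11, 2192: 366 days (Feb 29, 2192 is in that span).
Oct 11, 2192 → Oct 11, 2193: 365 days.
Oct 11, 2193 → Oct 11, 2194: 365 days.
Oct 11, 2194 → Oct 11, 2195: 365 days.
Oct 11, 2195 → Oct 11, 2196: 366 days (Feb 29, 2196 is in that span).
Oct 11, 2196 → Oct 11, 2197: 365 days.
Oct 11, 2197 → Oct 11, 2198: 365 days.
Oct 11, 2198 → Oct 11, 2199: 365 days.
Oct 11, 2199 → Oct 11, 2200: 365 days.
Oct 11, 2200 → Oct 11, 2201: 365 days.
Oct 11, 2201 → Oct 11, 2202: 365 days.
Oct 11, 2202 → Oct 11, 2203: 365 days.
Oct 11, 2203 → Nov 11, 2203: 31 days (October has 31).
Nov 11, 2203 → Dec 11, 2203: 30 days (November has 30).
Dec 11, 2203 → Jan 11, 2204: 31 days (December has 31).
Jan 11, 2204 → Feb 11, 2204: 31 days (January has 31).
Feb 11, 2204 → Mar 11, 2204: 29 days (February has 29).
Mar 11, 2204 → Apr 11, 2204: 31 days (March has 31).
Apr 11, 2204 → May 11, 2204: 30 days (April has 30).
May 11, 2204 → Jun 11, 2204: 31 days (May has 31).
Jun 11, 2204 → Jul 11, 2204: 30 days (June has 30).
Jul 11, 2204 → Aug 11, 2204: 31 days (July has 31).
Aug 11, 2204 → Sep 11, 2204: 31 days (August has 31).
Sep 11, 2204 → Sep 29, 2204: 18 days.
Total: 5831 days.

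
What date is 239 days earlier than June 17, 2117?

−17 → May 31, 2117 (end of May, 31 days; 222 left).
−31 → Apr 30, 2117 (end of Apr, 30 days; 191 left).
−30 → Mar 31, 2117 (end of Mar, 31 days; 161 left).
−31 → Feb 28, 2117 (end of Feb, 28 days; 130 left).
−28 → Jan 31, 2117 (end of Jan, 31 days; 102 left).
−31 → Dec 31, 2116 (end of Dec, 31 days; 71 left).
−31 → Nov 30, 2116 (end of Nov, 30 days; 40 left).
−30 → Oct 31, 2116 (end of Oct, 31 days; 10 left).
−10 → Oct 21, 2116.

October 21, 2116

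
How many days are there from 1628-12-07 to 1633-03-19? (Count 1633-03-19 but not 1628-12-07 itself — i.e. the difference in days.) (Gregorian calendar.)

Dec 7, 1628 → Dec 7, 1629: 365 days.
Dec 7, 1629 → Dec 7, 1630: 365 days.
Dec 7, 1630 → Dec 7, 1631: 365 days.
Dec 7, 1631 → Dec 7, 1632: 366 days (Feb 29, 1632 is in that span).
Dec 7, 1632 → Jan 7, 1633: 31 days (December has 31).
Jan 7, 1633 → Feb 7, 1633: 31 days (January has 31).
Feb 7, 1633 → Mar 7, 1633: 28 days (February has 28).
Mar 7, 1633 → Mar 19, 1633: 12 days.
Total: 1563 days.

1563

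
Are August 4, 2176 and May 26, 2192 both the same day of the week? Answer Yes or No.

From Aug 4, 2176 to May 26, 2192 is 5774 days.
5774 mod 7 = 6, so they are different weekdays.
(Aug 4, 2176 is a Sunday; May 26, 2192 is a Saturday.)

No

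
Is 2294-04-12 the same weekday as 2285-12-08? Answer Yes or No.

From Dec 8, 2285 to Apr 12, 2294 is 3047 days.
3047 mod 7 = 2, so they are different weekdays.
(Dec 8, 2285 is a Tuesday; Apr 12, 2294 is a Thursday.)

No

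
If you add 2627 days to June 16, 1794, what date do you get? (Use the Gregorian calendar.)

August 26, 1801

+365 (one year) → Jun 16, 1795 (2262 left).
+366 (one year; includes Feb 29, 1796) → Jun 16, 1796 (1896 left).
+365 (one year) → Jun 16, 1797 (1531 left).
+365 (one year) → Jun 16, 1798 (1166 left).
+365 (one year) → Jun 16, 1799 (801 left).
+365 (one year) → Jun 16, 1800 (436 left).
+365 (one year) → Jun 16, 1801 (71 left).
Jun has 30 days: +15 → Jul 1, 1801 (56 left).
Jul has 31 days: +31 → Aug 1, 1801 (25 left).
+25 → Aug 26, 1801.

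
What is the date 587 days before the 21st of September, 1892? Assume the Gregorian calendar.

−366 (one year; includes Feb 29, 1892) → Sep 21, 1891 (221 left).
−21 → Aug 31, 1891 (end of Aug, 31 days; 200 left).
−31 → Jul 31, 1891 (end of Jul, 31 days; 169 left).
−31 → Jun 30, 1891 (end of Jun, 30 days; 138 left).
−30 → May 31, 1891 (end of May, 31 days; 108 left).
−31 → Apr 30, 1891 (end of Apr, 30 days; 77 left).
−30 → Mar 31, 1891 (end of Mar, 31 days; 47 left).
−31 → Feb 28, 1891 (end of Feb, 28 days; 16 left).
−16 → Feb 12, 1891.

February 12, 1891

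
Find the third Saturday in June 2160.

June 21, 2160

June 1, 2160 is a Sunday.
The first Saturday is therefore June 7 (6 days later).
The third Saturday is 7 + 2×7 = June 21.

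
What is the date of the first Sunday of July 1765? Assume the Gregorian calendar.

July 7, 1765

July 1, 1765 is a Monday.
The first Sunday is therefore July 7 (6 days later).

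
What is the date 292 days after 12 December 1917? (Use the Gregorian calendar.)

September 30, 1918

Dec has 31 days: +20 → Jan 1, 1918 (272 left).
Jan has 31 days: +31 → Feb 1, 1918 (241 left).
Feb has 28 days: +28 → Mar 1, 1918 (213 left).
Mar has 31 days: +31 → Apr 1, 1918 (182 left).
Apr has 30 days: +30 → May 1, 1918 (152 left).
May has 31 days: +31 → Jun 1, 1918 (121 left).
Jun has 30 days: +30 → Jul 1, 1918 (91 left).
Jul has 31 days: +31 → Aug 1, 1918 (60 left).
Aug has 31 days: +31 → Sep 1, 1918 (29 left).
+29 → Sep 30, 1918.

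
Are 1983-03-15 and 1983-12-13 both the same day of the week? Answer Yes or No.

Yes

From Mar 15, 1983 to Dec 13, 1983 is 273 days.
273 mod 7 = 0, so they are the same weekday.
(Mar 15, 1983 is a Tuesday; Dec 13, 1983 is a Tuesday.)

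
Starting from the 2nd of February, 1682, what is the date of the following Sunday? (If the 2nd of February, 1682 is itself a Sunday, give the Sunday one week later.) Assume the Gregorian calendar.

February 8, 1682

Feb 2, 1682 is a Monday.
From Monday to the next Sunday is 6 days.
Feb 2, 1682 + 6 = Feb 8, 1682.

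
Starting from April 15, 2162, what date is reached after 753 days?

May 7, 2164

+365 (one year) → Apr 15, 2163 (388 left).
Apr has 30 days: +16 → May 1, 2163 (372 left).
May has 31 days: +31 → Jun 1, 2163 (341 left).
Jun has 30 days: +30 → Jul 1, 2163 (311 left).
Jul has 31 days: +31 → Aug 1, 2163 (280 left).
Aug has 31 days: +31 → Sep 1, 2163 (249 left).
Sep has 30 days: +30 → Oct 1, 2163 (219 left).
Oct has 31 days: +31 → Nov 1, 2163 (188 left).
Nov has 30 days: +30 → Dec 1, 2163 (158 left).
Dec has 31 days: +31 → Jan 1, 2164 (127 left).
Jan has 31 days: +31 → Feb 1, 2164 (96 left).
Feb has 29 days: +29 → Mar 1, 2164 (67 left).
Mar has 31 days: +31 → Apr 1, 2164 (36 left).
Apr has 30 days: +30 → May 1, 2164 (6 left).
+6 → May 7, 2164.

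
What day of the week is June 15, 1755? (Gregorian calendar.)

Sunday

Doomsday rule: the anchor day for the 1700s is Sunday. For year 55: 55÷12 = 4 r 7, and 7÷4 = 1, so 4+7+1 = 12.
Sunday + 12 ≡ Friday — that's 1755's doomsday.
In June the doomsday date is Jun 6.
Jun 15 is 9 days after Jun 6; 9 mod 7 = 2, so Friday + 2 = Sunday.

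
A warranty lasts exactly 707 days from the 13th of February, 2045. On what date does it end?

January 21, 2047

+365 (one year) → Feb 13, 2046 (342 left).
Feb has 28 days: +16 → Mar 1, 2046 (326 left).
Mar has 31 days: +31 → Apr 1, 2046 (295 left).
Apr has 30 days: +30 → May 1, 2046 (265 left).
May has 31 days: +31 → Jun 1, 2046 (234 left).
Jun has 30 days: +30 → Jul 1, 2046 (204 left).
Jul has 31 days: +31 → Aug 1, 2046 (173 left).
Aug has 31 days: +31 → Sep 1, 2046 (142 left).
Sep has 30 days: +30 → Oct 1, 2046 (112 left).
Oct has 31 days: +31 → Nov 1, 2046 (81 left).
Nov has 30 days: +30 → Dec 1, 2046 (51 left).
Dec has 31 days: +31 → Jan 1, 2047 (20 left).
+20 → Jan 21, 2047.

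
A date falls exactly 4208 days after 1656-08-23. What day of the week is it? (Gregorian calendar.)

Thursday

First find the weekday of Aug 23, 1656. Doomsday rule: the anchor day for the 1600s is Tuesday. For year 56: 56÷12 = 4 r 8, and 8÷4 = 2, so 4+8+2 = 14.
Tuesday + 14 ≡ Tuesday — that's 1656's doomsday.
In August the doomsday date is Aug 8.
Aug 23 is 15 days after Aug 8; 15 mod 7 = 1, so Tuesday + 1 = Wednesday.
4208 mod 7 = 1, so 4208 days after a Wednesday is Wednesday + 1 = Thursday.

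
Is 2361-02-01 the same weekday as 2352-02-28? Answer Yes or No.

From Feb 28, 2352 to Feb 1, 2361 is 3261 days.
3261 mod 7 = 6, so they are different weekdays.
(Feb 28, 2352 is a Thursday; Feb 1, 2361 is a Wednesday.)

No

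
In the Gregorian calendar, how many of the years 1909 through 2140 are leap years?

57

Multiples of 4 in [1909,2140]: 58.
Of those, multiples of 100: 2 (not leap unless ÷400).
Multiples of 400: 1.
Leap years = 58 − 2 + 1 = 57.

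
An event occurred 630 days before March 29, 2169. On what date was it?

−365 (one year) → Mar 29, 2168 (265 left).
−29 → Feb 29, 2168 (end of Feb, 29 days; 236 left).
−29 → Jan 31, 2168 (end of Jan, 31 days; 207 left).
−31 → Dec 31, 2167 (end of Dec, 31 days; 176 left).
−31 → Nov 30, 2167 (end of Nov, 30 days; 145 left).
−30 → Oct 31, 2167 (end of Oct, 31 days; 115 left).
−31 → Sep 30, 2167 (end of Sep, 30 days; 84 left).
−30 → Aug 31, 2167 (end of Aug, 31 days; 54 left).
−31 → Jul 31, 2167 (end of Jul, 31 days; 23 left).
−23 → Jul 8, 2167.

July 8, 2167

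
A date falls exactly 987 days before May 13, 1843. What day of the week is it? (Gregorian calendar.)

First find the weekday of May 13, 1843. Doomsday rule: the anchor day for the 1800s is Friday. For year 43: 43÷12 = 3 r 7, and 7÷4 = 1, so 3+7+1 = 11.
Friday + 11 ≡ Tuesday — that's 1843's doomsday.
In May the doomsday date is May 9.
May 13 is 4 days after May 9; 4 mod 7 = 4, so Tuesday + 4 = Saturday.
987 mod 7 = 0, so 987 days before a Saturday is Saturday − 0 = Saturday.

Saturday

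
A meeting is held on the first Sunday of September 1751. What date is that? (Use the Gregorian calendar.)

September 5, 1751

September 1, 1751 is a Wednesday.
The first Sunday is therefore September 5 (4 days later).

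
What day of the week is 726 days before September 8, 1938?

Saturday

Sep 8, 1938 is a Thursday.
726 mod 7 = 5, so 726 days before a Thursday is Thursday − 5 = Saturday.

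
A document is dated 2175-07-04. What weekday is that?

Tuesday

Doomsday rule: the anchor day for the 2100s is Sunday. For year 75: 75÷12 = 6 r 3, and 3÷4 = 0, so 6+3+0 = 9.
Sunday + 9 ≡ Tuesday — that's 2175's doomsday.
In July the doomsday date is Jul 11.
Jul 4 is 7 days before Jul 11; 7 mod 7 = 0, so Tuesday − 0 = Tuesday.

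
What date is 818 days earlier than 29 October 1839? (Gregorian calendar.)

August 2, 1837

−365 (one year) → Oct 29, 1838 (453 left).
−365 (one year) → Oct 29, 1837 (88 left).
−29 → Sep 30, 1837 (end of Sep, 30 days; 59 left).
−30 → Aug 31, 1837 (end of Aug, 31 days; 29 left).
−29 → Aug 2, 1837.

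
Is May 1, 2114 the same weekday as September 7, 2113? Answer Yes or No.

From Sep 7, 2113 to May 1, 2114 is 236 days.
236 mod 7 = 5, so they are different weekdays.
(Sep 7, 2113 is a Thursday; May 1, 2114 is a Tuesday.)

No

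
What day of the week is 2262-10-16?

Thursday

Doomsday rule: the anchor day for the 2200s is Friday. For year 62: 62÷12 = 5 r 2, and 2÷4 = 0, so 5+2+0 = 7.
Friday + 7 ≡ Friday — that's 2262's doomsday.
In October the doomsday date is Oct 10.
Oct 16 is 6 days after Oct 10; 6 mod 7 = 6, so Friday + 6 = Thursday.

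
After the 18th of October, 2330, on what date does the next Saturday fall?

Oct 18, 2330 is a Saturday.
From Saturday to the next Saturday is 7 days.
Oct 18, 2330 + 7 = Oct 25, 2330.

October 25, 2330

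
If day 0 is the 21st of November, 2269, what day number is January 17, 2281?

4075

Nov 21, 2269 → Nov 21, 2270: 365 days.
Nov 21, 2270 → Nov 21, 2271: 365 days.
Nov 21, 2271 → Nov 21, 2272: 366 days (Feb 29, 2272 is in that span).
Nov 21, 2272 → Nov 21, 2273: 365 days.
Nov 21, 2273 → Nov 21, 2274: 365 days.
Nov 21, 2274 → Nov 21, 2275: 365 days.
Nov 21, 2275 → Nov 21, 2276: 366 days (Feb 29, 2276 is in that span).
Nov 21, 2276 → Nov 21, 2277: 365 days.
Nov 21, 2277 → Nov 21, 2278: 365 days.
Nov 21, 2278 → Nov 21, 2279: 365 days.
Nov 21, 2279 → Nov 21, 2280: 366 days (Feb 29, 2280 is in that span).
Nov 21, 2280 → Dec 21, 2280: 30 days (November has 30).
Dec 21, 2280 → Jan 17, 2281: 27 days.
Total: 4075 days.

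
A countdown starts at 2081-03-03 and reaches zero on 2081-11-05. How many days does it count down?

Mar 3, 2081 → Apr 3, 2081: 31 days (March has 31).
Apr 3, 2081 → May 3, 2081: 30 days (April has 30).
May 3, 2081 → Jun 3, 2081: 31 days (May has 31).
Jun 3, 2081 → Jul 3, 2081: 30 days (June has 30).
Jul 3, 2081 → Aug 3, 2081: 31 days (July has 31).
Aug 3, 2081 → Sep 3, 2081: 31 days (August has 31).
Sep 3, 2081 → Oct 3, 2081: 30 days (September has 30).
Oct 3, 2081 → Nov 3, 2081: 31 days (October has 31).
Nov 3, 2081 → Nov 5, 2081: 2 days.
Total: 247 days.

247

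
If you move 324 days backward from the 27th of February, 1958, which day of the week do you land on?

First find the weekday of Feb 27, 1958. Doomsday rule: the anchor day for the 1900s is Wednesday. For year 58: 58÷12 = 4 r 10, and 10÷4 = 2, so 4+10+2 = 16.
Wednesday + 16 ≡ Friday — that's 1958's doomsday.
In February the doomsday date is Feb 28 (1958 is not a leap year).
Feb 27 is 1 day before Feb 28; 1 mod 7 = 1, so Friday − 1 = Thursday.
324 mod 7 = 2, so 324 days before a Thursday is Thursday − 2 = Tuesday.

Tuesday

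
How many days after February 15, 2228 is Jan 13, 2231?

1063

Feb 15, 2228 → Feb 15, 2229: 366 days (Feb 29, 2228 is in that span).
Feb 15, 2229 → Feb 15, 2230: 365 days.
Feb 15, 2230 → Mar 15, 2230: 28 days (February has 28).
Mar 15, 2230 → Apr 15, 2230: 31 days (March has 31).
Apr 15, 2230 → May 15, 2230: 30 days (April has 30).
May 15, 2230 → Jun 15, 2230: 31 days (May has 31).
Jun 15, 2230 → Jul 15, 2230: 30 days (June has 30).
Jul 15, 2230 → Aug 15, 2230: 31 days (July has 31).
Aug 15, 2230 → Sep 15, 2230: 31 days (August has 31).
Sep 15, 2230 → Oct 15, 2230: 30 days (September has 30).
Oct 15, 2230 → Nov 15, 2230: 31 days (October has 31).
Nov 15, 2230 → Dec 15, 2230: 30 days (November has 30).
Dec 15, 2230 → Jan 13, 2231: 29 days.
Total: 1063 days.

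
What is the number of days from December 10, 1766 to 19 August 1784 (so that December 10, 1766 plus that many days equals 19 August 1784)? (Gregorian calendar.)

Dec 10, 1766 → Dec 10, 1767: 365 days.
Dec 10, 1767 → Dec 10, 1768: 366 days (Feb 29, 1768 is in that span).
Dec 10, 1768 → Dec 10, 1769: 365 days.
Dec 10, 1769 → Dec 10, 1770: 365 days.
Dec 10, 1770 → Dec 10, 1771: 365 days.
Dec 10, 1771 → Dec 10, 1772: 366 days (Feb 29, 1772 is in that span).
Dec 10, 1772 → Dec 10, 1773: 365 days.
Dec 10, 1773 → Dec 10, 1774: 365 days.
Dec 10, 1774 → Dec 10, 1775: 365 days.
Dec 10, 1775 → Dec 10, 1776: 366 days (Feb 29, 1776 is in that span).
Dec 10, 1776 → Dec 10, 1777: 365 days.
Dec 10, 1777 → Dec 10, 1778: 365 days.
Dec 10, 1778 → Dec 10, 1779: 365 days.
Dec 10, 1779 → Dec 10, 1780: 366 days (Feb 29, 1780 is in that span).
Dec 10, 1780 → Dec 10, 1781: 365 days.
Dec 10, 1781 → Dec 10, 1782: 365 days.
Dec 10, 1782 → Dec 10, 1783: 365 days.
Dec 10, 1783 → Jan 10, 1784: 31 days (December has 31).
Jan 10, 1784 → Feb 10, 1784: 31 days (January has 31).
Feb 10, 1784 → Mar 10, 1784: 29 days (February has 29).
Mar 10, 1784 → Apr 10, 1784: 31 days (March has 31).
Apr 10, 1784 → May 10, 1784: 30 days (April has 30).
May 10, 1784 → Jun 10, 1784: 31 days (May has 31).
Jun 10, 1784 → Jul 10, 1784: 30 days (June has 30).
Jul 10, 1784 → Aug 10, 1784: 31 days (July has 31).
Aug 10, 1784 → Aug 19, 1784: 9 days.
Total: 6462 days.

6462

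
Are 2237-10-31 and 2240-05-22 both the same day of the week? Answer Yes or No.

No

From Oct 31, 2237 to May 22, 2240 is 934 days.
934 mod 7 = 3, so they are different weekdays.
(Oct 31, 2237 is a Tuesday; May 22, 2240 is a Friday.)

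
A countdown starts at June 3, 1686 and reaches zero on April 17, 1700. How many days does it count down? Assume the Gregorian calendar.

Jun 3, 1686 → Jun 3, 1687: 365 days.
Jun 3, 1687 → Jun 3, 1688: 366 days (Feb 29, 1688 is in that span).
Jun 3, 1688 → Jun 3, 1689: 365 days.
Jun 3, 1689 → Jun 3, 1690: 365 days.
Jun 3, 1690 → Jun 3, 1691: 365 days.
Jun 3, 1691 → Jun 3, 1692: 366 days (Feb 29, 1692 is in that span).
Jun 3, 1692 → Jun 3, 1693: 365 days.
Jun 3, 1693 → Jun 3, 1694: 365 days.
Jun 3, 1694 → Jun 3, 1695: 365 days.
Jun 3, 1695 → Jun 3, 1696: 366 days (Feb 29, 1696 is in that span).
Jun 3, 1696 → Jun 3, 1697: 365 days.
Jun 3, 1697 → Jun 3, 1698: 365 days.
Jun 3, 1698 → Jun 3, 1699: 365 days.
Jun 3, 1699 → Jul 3, 1699: 30 days (June has 30).
Jul 3, 1699 → Aug 3, 1699: 31 days (July has 31).
Aug 3, 1699 → Sep 3, 1699: 31 days (August has 31).
Sep 3, 1699 → Oct 3, 1699: 30 days (September has 30).
Oct 3, 1699 → Nov 3, 1699: 31 days (October has 31).
Nov 3, 1699 → Dec 3, 1699: 30 days (November has 30).
Dec 3, 1699 → Jan 3, 1700: 31 days (December has 31).
Jan 3, 1700 → Feb 3, 1700: 31 days (January has 31).
Feb 3, 1700 → Mar 3, 1700: 28 days (February has 28).
Mar 3, 1700 → Apr 3, 1700: 31 days (March has 31).
Apr 3, 1700 → Apr 17, 1700: 14 days.
Total: 5066 days.

5066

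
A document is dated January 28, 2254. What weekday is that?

Saturday

Doomsday rule: the anchor day for the 2200s is Friday. For year 54: 54÷12 = 4 r 6, and 6÷4 = 1, so 4+6+1 = 11.
Friday + 11 ≡ Tuesday — that's 2254's doomsday.
In January the doomsday date is Jan 3 (2254 is not a leap year).
Jan 28 is 25 days after Jan 3; 25 mod 7 = 4, so Tuesday + 4 = Saturday.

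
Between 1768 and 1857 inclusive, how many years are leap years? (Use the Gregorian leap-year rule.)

22

Multiples of 4 in [1768,1857]: 23.
Of those, multiples of 100: 1 (not leap unless ÷400).
Multiples of 400: 0.
Leap years = 23 − 1 + 0 = 22.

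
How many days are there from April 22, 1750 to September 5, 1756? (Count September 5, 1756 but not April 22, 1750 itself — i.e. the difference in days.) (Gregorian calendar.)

2328

Apr 22, 1750 → Apr 22, 1751: 365 days.
Apr 22, 1751 → Apr 22, 1752: 366 days (Feb 29, 1752 is in that span).
Apr 22, 1752 → Apr 22, 1753: 365 days.
Apr 22, 1753 → Apr 22, 1754: 365 days.
Apr 22, 1754 → Apr 22, 1755: 365 days.
Apr 22, 1755 → Apr 22, 1756: 366 days (Feb 29, 1756 is in that span).
Apr 22, 1756 → May 22, 1756: 30 days (April has 30).
May 22, 1756 → Jun 22, 1756: 31 days (May has 31).
Jun 22, 1756 → Jul 22, 1756: 30 days (June has 30).
Jul 22, 1756 → Aug 22, 1756: 31 days (July has 31).
Aug 22, 1756 → Sep 5, 1756: 14 days.
Total: 2328 days.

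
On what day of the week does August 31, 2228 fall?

Doomsday rule: the anchor day for the 2200s is Friday. For year 28: 28÷12 = 2 r 4, and 4÷4 = 1, so 2+4+1 = 7.
Friday + 7 ≡ Friday — that's 2228's doomsday.
In August the doomsday date is Aug 8.
Aug 31 is 23 days after Aug 8; 23 mod 7 = 2, so Friday + 2 = Sunday.

Sunday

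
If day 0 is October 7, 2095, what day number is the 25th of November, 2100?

1875

Oct 7, 2095 → Oct 7, 2096: 366 days (Feb 29, 2096 is in that span).
Oct 7, 2096 → Oct 7, 2097: 365 days.
Oct 7, 2097 → Oct 7, 2098: 365 days.
Oct 7, 2098 → Oct 7, 2099: 365 days.
Oct 7, 2099 → Oct 7, 2100: 365 days.
Oct 7, 2100 → Nov 7, 2100: 31 days (October has 31).
Nov 7, 2100 → Nov 25, 2100: 18 days.
Total: 1875 days.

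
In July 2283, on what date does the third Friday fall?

July 20, 2283

July 1, 2283 is a Sunday.
The first Friday is therefore July 6 (5 days later).
The third Friday is 6 + 2×7 = July 20.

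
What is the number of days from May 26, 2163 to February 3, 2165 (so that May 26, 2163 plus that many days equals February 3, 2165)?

May 26, 2163 → May 26, 2164: 366 days (Feb 29, 2164 is in that span).
May 26, 2164 → Jun 26, 2164: 31 days (May has 31).
Jun 26, 2164 → Jul 26, 2164: 30 days (June has 30).
Jul 26, 2164 → Aug 26, 2164: 31 days (July has 31).
Aug 26, 2164 → Sep 26, 2164: 31 days (August has 31).
Sep 26, 2164 → Oct 26, 2164: 30 days (September has 30).
Oct 26, 2164 → Nov 26, 2164: 31 days (October has 31).
Nov 26, 2164 → Dec 26, 2164: 30 days (November has 30).
Dec 26, 2164 → Jan 26, 2165: 31 days (December has 31).
Jan 26, 2165 → Feb 3, 2165: 8 days.
Total: 619 days.

619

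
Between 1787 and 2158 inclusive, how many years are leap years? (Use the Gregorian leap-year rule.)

Multiples of 4 in [1787,2158]: 93.
Of those, multiples of 100: 4 (not leap unless ÷400).
Multiples of 400: 1.
Leap years = 93 − 4 + 1 = 90.

90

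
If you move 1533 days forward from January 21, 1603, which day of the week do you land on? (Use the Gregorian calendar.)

First find the weekday of Jan 21, 1603. Doomsday rule: the anchor day for the 1600s is Tuesday. For year 03: 3÷12 = 0 r 3, and 3÷4 = 0, so 0+3+0 = 3.
Tuesday + 3 ≡ Friday — that's 1603's doomsday.
In January the doomsday date is Jan 3 (1603 is not a leap year).
Jan 21 is 18 days after Jan 3; 18 mod 7 = 4, so Friday + 4 = Tuesday.
1533 mod 7 = 0, so 1533 days after a Tuesday is Tuesday + 0 = Tuesday.

Tuesday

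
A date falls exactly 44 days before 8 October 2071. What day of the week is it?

Tuesday

First find the weekday of Oct 8, 2071. Doomsday rule: the anchor day for the 2000s is Tuesday. For year 71: 71÷12 = 5 r 11, and 11÷4 = 2, so 5+11+2 = 18.
Tuesday + 18 ≡ Saturday — that's 2071's doomsday.
In October the doomsday date is Oct 10.
Oct 8 is 2 days before Oct 10; 2 mod 7 = 2, so Saturday − 2 = Thursday.
44 mod 7 = 2, so 44 days before a Thursday is Thursday − 2 = Tuesday.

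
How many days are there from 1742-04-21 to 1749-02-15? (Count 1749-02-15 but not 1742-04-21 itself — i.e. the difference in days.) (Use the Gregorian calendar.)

Apr 21, 1742 → Apr 21, 1743: 365 days.
Apr 21, 1743 → Apr 21, 1744: 366 days (Feb 29, 1744 is in that span).
Apr 21, 1744 → Apr 21, 1745: 365 days.
Apr 21, 1745 → Apr 21, 1746: 365 days.
Apr 21, 1746 → Apr 21, 1747: 365 days.
Apr 21, 1747 → Apr 21, 1748: 366 days (Feb 29, 1748 is in that span).
Apr 21, 1748 → May 21, 1748: 30 days (April has 30).
May 21, 1748 → Jun 21, 1748: 31 days (May has 31).
Jun 21, 1748 → Jul 21, 1748: 30 days (June has 30).
Jul 21, 1748 → Aug 21, 1748: 31 days (July has 31).
Aug 21, 1748 → Sep 21, 1748: 31 days (August has 31).
Sep 21, 1748 → Oct 21, 1748: 30 days (September has 30).
Oct 21, 1748 → Nov 21, 1748: 31 days (October has 31).
Nov 21, 1748 → Dec 21, 1748: 30 days (November has 30).
Dec 21, 1748 → Jan 21, 1749: 31 days (December has 31).
Jan 21, 1749 → Feb 15, 1749: 25 days.
Total: 2492 days.

2492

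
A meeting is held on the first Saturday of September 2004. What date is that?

September 4, 2004

September 1, 2004 is a Wednesday.
The first Saturday is therefore September 4 (3 days later).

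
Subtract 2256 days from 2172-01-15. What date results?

November 11, 2165

−365 (one year) → Jan 15, 2171 (1891 left).
−365 (one year) → Jan 15, 2170 (1526 left).
−365 (one year) → Jan 15, 2169 (1161 left).
−366 (one year; includes Feb 29, 2168) → Jan 15, 2168 (795 left).
−365 (one year) → Jan 15, 2167 (430 left).
−365 (one year) → Jan 15, 2166 (65 left).
−15 → Dec 31, 2165 (end of Dec, 31 days; 50 left).
−31 → Nov 30, 2165 (end of Nov, 30 days; 19 left).
−19 → Nov 11, 2165.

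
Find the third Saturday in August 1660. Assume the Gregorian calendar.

August 21, 1660

August 1, 1660 is a Sunday.
The first Saturday is therefore August 7 (6 days later).
The third Saturday is 7 + 2×7 = August 21.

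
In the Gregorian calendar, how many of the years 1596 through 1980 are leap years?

94

Multiples of 4 in [1596,1980]: 97.
Of those, multiples of 100: 4 (not leap unless ÷400).
Multiples of 400: 1.
Leap years = 97 − 4 + 1 = 94.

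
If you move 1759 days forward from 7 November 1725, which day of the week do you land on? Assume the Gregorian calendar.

Friday

First find the weekday of Nov 7, 1725. Doomsday rule: the anchor day for the 1700s is Sunday. For year 25: 25÷12 = 2 r 1, and 1÷4 = 0, so 2+1+0 = 3.
Sunday + 3 ≡ Wednesday — that's 1725's doomsday.
In November the doomsday date is Nov 7.
Nov 7 is the doomsday itself: Wednesday.
1759 mod 7 = 2, so 1759 days after a Wednesday is Wednesday + 2 = Friday.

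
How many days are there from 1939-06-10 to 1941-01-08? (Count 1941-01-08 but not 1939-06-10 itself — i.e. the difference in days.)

578

Jun 10, 1939 → Jun 10, 1940: 366 days (Feb 29, 1940 is in that span).
Jun 10, 1940 → Jul 10, 1940: 30 days (June has 30).
Jul 10, 1940 → Aug 10, 1940: 31 days (July has 31).
Aug 10, 1940 → Sep 10, 1940: 31 days (August has 31).
Sep 10, 1940 → Oct 10, 1940: 30 days (September has 30).
Oct 10, 1940 → Nov 10, 1940: 31 days (October has 31).
Nov 10, 1940 → Dec 10, 1940: 30 days (November has 30).
Dec 10, 1940 → Jan 8, 1941: 29 days.
Total: 578 days.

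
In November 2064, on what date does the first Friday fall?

November 7, 2064

November 1, 2064 is a Saturday.
The first Friday is therefore November 7 (6 days later).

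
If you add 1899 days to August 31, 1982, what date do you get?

+365 (one year) → Aug 31, 1983 (1534 left).
+366 (one year; includes Feb 29, 1984) → Aug 31, 1984 (1168 left).
+365 (one year) → Aug 31, 1985 (803 left).
+365 (one year) → Aug 31, 1986 (438 left).
+365 (one year) → Aug 31, 1987 (73 left).
Aug has 31 days: +1 → Sep 1, 1987 (72 left).
Sep has 30 days: +30 → Oct 1, 1987 (42 left).
Oct has 31 days: +31 → Nov 1, 1987 (11 left).
+11 → Nov 12, 1987.

November 12, 1987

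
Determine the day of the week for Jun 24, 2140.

Doomsday rule: the anchor day for the 2100s is Sunday. For year 40: 40÷12 = 3 r 4, and 4÷4 = 1, so 3+4+1 = 8.
Sunday + 8 ≡ Monday — that's 2140's doomsday.
In June the doomsday date is Jun 6.
Jun 24 is 18 days after Jun 6; 18 mod 7 = 4, so Monday + 4 = Friday.

Friday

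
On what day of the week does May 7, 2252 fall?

Friday

Doomsday rule: the anchor day for the 2200s is Friday. For year 52: 52÷12 = 4 r 4, and 4÷4 = 1, so 4+4+1 = 9.
Friday + 9 ≡ Sunday — that's 2252's doomsday.
In May the doomsday date is May 9.
May 7 is 2 days before May 9; 2 mod 7 = 2, so Sunday − 2 = Friday.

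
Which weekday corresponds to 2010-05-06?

Doomsday rule: the anchor day for the 2000s is Tuesday. For year 10: 10÷12 = 0 r 10, and 10÷4 = 2, so 0+10+2 = 12.
Tuesday + 12 ≡ Sunday — that's 2010's doomsday.
In May the doomsday date is May 9.
May 6 is 3 days before May 9; 3 mod 7 = 3, so Sunday − 3 = Thursday.

Thursday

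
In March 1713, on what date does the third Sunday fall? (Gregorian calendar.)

March 19, 1713

March 1, 1713 is a Wednesday.
The first Sunday is therefore March 5 (4 days later).
The third Sunday is 5 + 2×7 = March 19.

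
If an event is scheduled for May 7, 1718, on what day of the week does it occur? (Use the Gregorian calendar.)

Doomsday rule: the anchor day for the 1700s is Sunday. For year 18: 18÷12 = 1 r 6, and 6÷4 = 1, so 1+6+1 = 8.
Sunday + 8 ≡ Monday — that's 1718's doomsday.
In May the doomsday date is May 9.
May 7 is 2 days before May 9; 2 mod 7 = 2, so Monday − 2 = Saturday.

Saturday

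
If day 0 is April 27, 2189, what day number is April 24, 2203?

Apr 27, 2189 → Apr 27, 2190: 365 days.
Apr 27, 2190 → Apr 27, 2191: 365 days.
Apr 27, 2191 → Apr 27, 2192: 366 days (Feb 29, 2192 is in that span).
Apr 27, 2192 → Apr 27, 2193: 365 days.
Apr 27, 2193 → Apr 27, 2194: 365 days.
Apr 27, 2194 → Apr 27, 2195: 365 days.
Apr 27, 2195 → Apr 27, 2196: 366 days (Feb 29, 2196 is in that span).
Apr 27, 2196 → Apr 27, 2197: 365 days.
Apr 27, 2197 → Apr 27, 2198: 365 days.
Apr 27, 2198 → Apr 27, 2199: 365 days.
Apr 27, 2199 → Apr 27, 2200: 365 days.
Apr 27, 2200 → Apr 27, 2201: 365 days.
Apr 27, 2201 → Apr 27, 2202: 365 days.
Apr 27, 2202 → May 27, 2202: 30 days (April has 30).
May 27, 2202 → Jun 27, 2202: 31 days (May has 31).
Jun 27, 2202 → Jul 27, 2202: 30 days (June has 30).
Jul 27, 2202 → Aug 27, 2202: 31 days (July has 31).
Aug 27, 2202 → Sep 27, 2202: 31 days (August has 31).
Sep 27, 2202 → Oct 27, 2202: 30 days (September has 30).
Oct 27, 2202 → Nov 27, 2202: 31 days (October has 31).
Nov 27, 2202 → Dec 27, 2202: 30 days (November has 30).
Dec 27, 2202 → Jan 27, 2203: 31 days (December has 31).
Jan 27, 2203 → Feb 27, 2203: 31 days (January has 31).
Feb 27, 2203 → Mar 27, 2203: 28 days (February has 28).
Mar 27, 2203 → Apr 24, 2203: 28 days.
Total: 5109 days.

5109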